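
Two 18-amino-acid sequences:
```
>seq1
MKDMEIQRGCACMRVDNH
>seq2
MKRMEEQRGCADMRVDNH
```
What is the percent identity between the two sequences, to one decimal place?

Mismatches at positions 3, 6, 12 (1-based): 3 of 18.
Identical positions: 15/18 = 83.33% → 83.3%.

83.3%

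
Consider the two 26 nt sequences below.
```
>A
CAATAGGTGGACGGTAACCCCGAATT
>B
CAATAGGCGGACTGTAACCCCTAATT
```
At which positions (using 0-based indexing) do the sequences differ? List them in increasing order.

7, 12, 21

Scanning 0-based: 7: T/C; 12: G/T; 21: G/T.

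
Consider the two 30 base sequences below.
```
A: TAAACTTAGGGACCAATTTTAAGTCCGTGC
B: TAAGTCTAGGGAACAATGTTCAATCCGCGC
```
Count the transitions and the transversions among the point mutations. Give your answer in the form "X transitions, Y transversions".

Transitions (purine↔purine or pyrimidine↔pyrimidine): 4 A→G, 5 C→T, 6 T→C, 23 G→A, 28 T→C.
Transversions (purine↔pyrimidine): 13 C→A, 18 T→G, 21 A→C.

5 transitions, 3 transversions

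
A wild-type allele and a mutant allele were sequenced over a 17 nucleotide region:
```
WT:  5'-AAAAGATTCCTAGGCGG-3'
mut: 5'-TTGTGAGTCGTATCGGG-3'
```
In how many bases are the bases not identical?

Comparing position by position, 9 bases differ: 1 (A/T), 2 (A/T), 3 (A/G), 4 (A/T), 7 (T/G), 10 (C/G), 13 (G/T), 14 (G/C), 15 (C/G).

9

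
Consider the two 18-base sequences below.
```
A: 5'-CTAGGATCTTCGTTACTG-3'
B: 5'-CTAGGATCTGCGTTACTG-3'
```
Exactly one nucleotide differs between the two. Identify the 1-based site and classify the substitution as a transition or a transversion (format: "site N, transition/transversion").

The sequences differ only at site 10: T→G (pyrimidine→purine), a transversion.

site 10, transversion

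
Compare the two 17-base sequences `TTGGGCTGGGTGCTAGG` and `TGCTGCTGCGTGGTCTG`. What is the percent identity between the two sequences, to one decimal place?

58.8%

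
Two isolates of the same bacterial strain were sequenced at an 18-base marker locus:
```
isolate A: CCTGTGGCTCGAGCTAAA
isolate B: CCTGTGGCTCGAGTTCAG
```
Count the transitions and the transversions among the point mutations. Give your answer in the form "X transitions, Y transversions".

Mismatches (1-based):
position 14: C→T (pyrimidine→pyrimidine, transition)
position 16: A→C (purine→pyrimidine, transversion)
position 18: A→G (purine→purine, transition)

2 transitions, 1 transversion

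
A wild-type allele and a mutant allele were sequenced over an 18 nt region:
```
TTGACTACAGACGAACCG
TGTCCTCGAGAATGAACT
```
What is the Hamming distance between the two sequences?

Comparing position by position, 10 positions differ: 2 (T/G), 3 (G/T), 4 (A/C), 7 (A/C), 8 (C/G), 12 (C/A), 13 (G/T), 14 (A/G), 16 (C/A), 18 (G/T).

10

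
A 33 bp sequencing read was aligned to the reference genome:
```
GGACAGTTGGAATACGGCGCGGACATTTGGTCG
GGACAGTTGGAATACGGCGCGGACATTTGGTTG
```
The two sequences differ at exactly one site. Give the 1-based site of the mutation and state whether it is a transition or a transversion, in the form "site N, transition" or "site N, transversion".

Site 32 changes C→T. C is a pyrimidine and T is a pyrimidine, so this is a transition.

site 32, transition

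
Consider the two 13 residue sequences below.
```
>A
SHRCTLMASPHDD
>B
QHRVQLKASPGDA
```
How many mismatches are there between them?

Comparing position by position, 6 positions differ: 1 (S/Q), 4 (C/V), 5 (T/Q), 7 (M/K), 11 (H/G), 13 (D/A).

6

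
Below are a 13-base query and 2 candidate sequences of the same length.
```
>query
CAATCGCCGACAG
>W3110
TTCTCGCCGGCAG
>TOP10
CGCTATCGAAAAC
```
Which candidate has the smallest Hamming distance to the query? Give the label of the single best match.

W3110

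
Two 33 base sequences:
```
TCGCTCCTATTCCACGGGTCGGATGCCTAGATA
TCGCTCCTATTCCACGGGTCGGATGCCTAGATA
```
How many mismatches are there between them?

The two sequences are identical at every position.

0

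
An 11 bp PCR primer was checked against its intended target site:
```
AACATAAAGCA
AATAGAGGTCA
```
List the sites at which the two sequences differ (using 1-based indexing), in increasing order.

Scanning 1-based: 3: C/T; 5: T/G; 7: A/G; 8: A/G; 9: G/T.

3, 5, 7, 8, 9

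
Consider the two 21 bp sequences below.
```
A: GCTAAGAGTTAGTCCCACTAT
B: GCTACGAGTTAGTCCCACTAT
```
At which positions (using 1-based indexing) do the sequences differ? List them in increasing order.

5

Differences at position 5 (A→C).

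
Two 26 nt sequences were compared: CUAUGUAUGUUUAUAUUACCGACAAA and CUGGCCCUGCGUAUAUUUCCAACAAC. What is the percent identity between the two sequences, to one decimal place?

Mismatches at positions 3, 4, 5, 6, 7, 10, 11, 18, 21, 26 (1-based): 10 of 26.
Identical positions: 16/26 = 61.54% → 61.5%.

61.5%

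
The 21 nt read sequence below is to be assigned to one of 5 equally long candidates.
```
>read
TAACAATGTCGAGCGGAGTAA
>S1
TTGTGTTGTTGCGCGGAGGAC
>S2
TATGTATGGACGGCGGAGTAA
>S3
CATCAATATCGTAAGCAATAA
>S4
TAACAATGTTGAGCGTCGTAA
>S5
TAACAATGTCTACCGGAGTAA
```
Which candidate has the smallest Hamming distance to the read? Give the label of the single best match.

S1 differs at 9 bases; S2 differs at 7 bases; S3 differs at 8 bases; S4 differs at 3 bases; S5 differs at 2 bases. The closest is S5.

S5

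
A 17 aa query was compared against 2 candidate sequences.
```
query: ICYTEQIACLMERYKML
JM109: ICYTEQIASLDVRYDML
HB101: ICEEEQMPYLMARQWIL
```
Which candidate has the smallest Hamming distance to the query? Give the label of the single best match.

JM109 differs at 4 positions; HB101 differs at 9 positions. The closest is JM109.

JM109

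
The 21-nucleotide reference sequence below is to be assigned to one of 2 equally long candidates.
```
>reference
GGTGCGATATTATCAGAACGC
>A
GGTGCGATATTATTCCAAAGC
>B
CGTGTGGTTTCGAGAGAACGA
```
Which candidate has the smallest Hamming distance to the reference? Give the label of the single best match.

Hamming distances to reference — A: 4; B: 9.
Smallest is A with 4 mismatches.

A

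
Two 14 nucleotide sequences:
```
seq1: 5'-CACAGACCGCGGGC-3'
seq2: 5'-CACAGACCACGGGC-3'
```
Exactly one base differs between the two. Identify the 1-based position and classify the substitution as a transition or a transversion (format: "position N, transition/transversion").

position 9, transition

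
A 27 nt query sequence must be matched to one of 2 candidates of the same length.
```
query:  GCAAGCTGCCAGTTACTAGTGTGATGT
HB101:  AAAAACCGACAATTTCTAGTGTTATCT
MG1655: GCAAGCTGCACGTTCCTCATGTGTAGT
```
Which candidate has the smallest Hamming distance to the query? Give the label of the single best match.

Hamming distances to query — HB101: 9; MG1655: 7.
Smallest is MG1655 with 7 mismatches.

MG1655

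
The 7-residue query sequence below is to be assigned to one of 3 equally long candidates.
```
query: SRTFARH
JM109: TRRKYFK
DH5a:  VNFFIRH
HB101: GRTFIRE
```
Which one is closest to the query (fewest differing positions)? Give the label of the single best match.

Hamming distances to query — JM109: 6; DH5a: 4; HB101: 3.
Smallest is HB101 with 3 mismatches.

HB101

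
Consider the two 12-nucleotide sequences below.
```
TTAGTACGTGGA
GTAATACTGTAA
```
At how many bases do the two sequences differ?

Comparing position by position, 6 bases differ: 1 (T/G), 4 (G/A), 8 (G/T), 9 (T/G), 10 (G/T), 11 (G/A).

6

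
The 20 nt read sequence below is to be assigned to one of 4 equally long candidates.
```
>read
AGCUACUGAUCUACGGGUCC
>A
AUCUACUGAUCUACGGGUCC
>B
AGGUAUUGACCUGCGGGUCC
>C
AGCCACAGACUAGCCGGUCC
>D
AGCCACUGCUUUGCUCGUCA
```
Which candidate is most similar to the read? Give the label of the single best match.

A

Hamming distances to read — A: 1; B: 4; C: 7; D: 7.
Smallest is A with 1 mismatch.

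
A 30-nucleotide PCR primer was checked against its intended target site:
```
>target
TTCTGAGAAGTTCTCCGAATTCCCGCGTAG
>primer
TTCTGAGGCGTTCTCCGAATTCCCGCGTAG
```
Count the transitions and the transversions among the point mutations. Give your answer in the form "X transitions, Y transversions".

1 transition, 1 transversion

Transitions (purine↔purine or pyrimidine↔pyrimidine): 8 A→G.
Transversions (purine↔pyrimidine): 9 A→C.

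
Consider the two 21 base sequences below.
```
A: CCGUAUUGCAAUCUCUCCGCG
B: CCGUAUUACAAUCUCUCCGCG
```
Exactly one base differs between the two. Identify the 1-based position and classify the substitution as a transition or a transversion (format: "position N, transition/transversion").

position 8, transition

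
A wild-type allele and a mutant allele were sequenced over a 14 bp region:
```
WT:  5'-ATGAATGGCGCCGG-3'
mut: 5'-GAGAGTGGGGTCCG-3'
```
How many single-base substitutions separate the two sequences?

6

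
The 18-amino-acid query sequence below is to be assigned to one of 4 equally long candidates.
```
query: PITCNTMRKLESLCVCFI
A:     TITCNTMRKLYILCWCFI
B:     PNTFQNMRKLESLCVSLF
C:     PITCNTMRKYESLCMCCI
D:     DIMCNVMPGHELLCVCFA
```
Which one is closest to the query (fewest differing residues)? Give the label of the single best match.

A differs at 4 residues; B differs at 7 residues; C differs at 3 residues; D differs at 8 residues. The closest is C.

C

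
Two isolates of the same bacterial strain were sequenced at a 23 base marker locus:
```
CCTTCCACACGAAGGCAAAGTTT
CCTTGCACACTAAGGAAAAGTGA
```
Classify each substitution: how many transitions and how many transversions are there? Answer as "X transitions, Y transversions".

Mismatches (1-based):
base 5: C→G (pyrimidine→purine, transversion)
base 11: G→T (purine→pyrimidine, transversion)
base 16: C→A (pyrimidine→purine, transversion)
base 22: T→G (pyrimidine→purine, transversion)
base 23: T→A (pyrimidine→purine, transversion)

0 transitions, 5 transversions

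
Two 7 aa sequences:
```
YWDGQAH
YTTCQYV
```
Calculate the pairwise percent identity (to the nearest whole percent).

29%

5 positions differ (2, 3, 4, 6, 7), so 2 of 7 match: 2/7 = 28.57%.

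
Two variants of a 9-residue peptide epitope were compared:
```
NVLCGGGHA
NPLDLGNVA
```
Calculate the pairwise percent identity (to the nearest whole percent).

Mismatches at positions 2, 4, 5, 7, 8 (1-based): 5 of 9.
Identical positions: 4/9 = 44.44% → 44%.

44%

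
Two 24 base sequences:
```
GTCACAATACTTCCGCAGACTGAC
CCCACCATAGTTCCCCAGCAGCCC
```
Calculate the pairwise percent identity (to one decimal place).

10 positions differ (1, 2, 6, 10, 15, 19, 20, 21, 22, 23), so 14 of 24 match: 14/24 = 58.33%.

58.3%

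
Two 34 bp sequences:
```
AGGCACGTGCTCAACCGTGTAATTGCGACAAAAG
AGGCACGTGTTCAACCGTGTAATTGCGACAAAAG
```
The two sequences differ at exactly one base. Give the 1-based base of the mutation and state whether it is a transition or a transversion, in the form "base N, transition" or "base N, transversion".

base 10, transition

The sequences differ only at base 10: C→T (pyrimidine→pyrimidine), a transition.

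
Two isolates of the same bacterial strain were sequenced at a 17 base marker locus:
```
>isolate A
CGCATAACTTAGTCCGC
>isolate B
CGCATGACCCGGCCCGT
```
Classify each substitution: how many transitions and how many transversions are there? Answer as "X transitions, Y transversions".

Mismatches (1-based):
base 6: A→G (purine→purine, transition)
base 9: T→C (pyrimidine→pyrimidine, transition)
base 10: T→C (pyrimidine→pyrimidine, transition)
base 11: A→G (purine→purine, transition)
base 13: T→C (pyrimidine→pyrimidine, transition)
base 17: C→T (pyrimidine→pyrimidine, transition)

6 transitions, 0 transversions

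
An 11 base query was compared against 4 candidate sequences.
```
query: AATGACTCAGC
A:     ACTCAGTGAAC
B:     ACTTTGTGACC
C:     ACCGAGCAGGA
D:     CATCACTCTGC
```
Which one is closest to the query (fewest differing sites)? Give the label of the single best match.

D

A differs at 5 sites; B differs at 6 sites; C differs at 7 sites; D differs at 3 sites. The closest is D.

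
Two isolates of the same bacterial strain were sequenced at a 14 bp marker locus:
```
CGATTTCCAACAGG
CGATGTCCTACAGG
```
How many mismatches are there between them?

Mismatches (1-based): position 5: T→G; position 9: A→T.

2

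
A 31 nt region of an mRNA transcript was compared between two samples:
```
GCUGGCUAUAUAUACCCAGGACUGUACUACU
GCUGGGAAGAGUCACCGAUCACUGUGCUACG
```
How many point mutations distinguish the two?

11

Comparing position by position, 11 positions differ: 6 (C/G), 7 (U/A), 9 (U/G), 11 (U/G), 12 (A/U), 13 (U/C), 17 (C/G), 19 (G/U), 20 (G/C), 26 (A/G), 31 (U/G).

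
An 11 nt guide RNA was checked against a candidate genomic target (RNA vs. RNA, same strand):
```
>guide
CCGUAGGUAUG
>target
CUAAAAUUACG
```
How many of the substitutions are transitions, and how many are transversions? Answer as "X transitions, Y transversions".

4 transitions, 2 transversions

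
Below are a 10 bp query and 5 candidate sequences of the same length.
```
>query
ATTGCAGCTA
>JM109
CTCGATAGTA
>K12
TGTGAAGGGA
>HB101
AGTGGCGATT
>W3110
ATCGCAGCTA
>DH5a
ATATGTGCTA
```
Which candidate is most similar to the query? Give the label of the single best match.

JM109 differs at 6 sites; K12 differs at 5 sites; HB101 differs at 5 sites; W3110 differs at 1 site; DH5a differs at 4 sites. The closest is W3110.

W3110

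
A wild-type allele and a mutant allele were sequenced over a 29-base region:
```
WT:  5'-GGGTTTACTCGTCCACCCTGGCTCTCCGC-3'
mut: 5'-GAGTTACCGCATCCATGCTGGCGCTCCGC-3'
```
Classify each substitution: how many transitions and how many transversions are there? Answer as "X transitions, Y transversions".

3 transitions, 5 transversions

Transitions (purine↔purine or pyrimidine↔pyrimidine): 2 G→A, 11 G→A, 16 C→T.
Transversions (purine↔pyrimidine): 6 T→A, 7 A→C, 9 T→G, 17 C→G, 23 T→G.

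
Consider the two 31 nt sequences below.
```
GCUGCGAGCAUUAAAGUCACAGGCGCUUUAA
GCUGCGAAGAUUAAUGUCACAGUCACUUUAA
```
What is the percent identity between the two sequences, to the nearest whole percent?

84%

5 positions differ (8, 9, 15, 23, 25), so 26 of 31 match: 26/31 = 83.87%.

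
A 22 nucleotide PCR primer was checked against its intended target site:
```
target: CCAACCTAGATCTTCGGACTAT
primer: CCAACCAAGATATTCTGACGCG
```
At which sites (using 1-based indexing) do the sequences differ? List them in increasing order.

7, 12, 16, 20, 21, 22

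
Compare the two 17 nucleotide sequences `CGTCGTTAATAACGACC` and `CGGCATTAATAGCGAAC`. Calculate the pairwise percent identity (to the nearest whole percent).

Mismatches at positions 3, 5, 12, 16 (1-based): 4 of 17.
Identical positions: 13/17 = 76.47% → 76%.

76%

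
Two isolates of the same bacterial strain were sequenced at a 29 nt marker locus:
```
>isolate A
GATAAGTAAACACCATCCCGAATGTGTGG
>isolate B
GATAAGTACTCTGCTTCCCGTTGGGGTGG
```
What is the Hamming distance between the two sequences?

The sequences differ at positions 9, 10, 12, 13, 15, 21, 22, 23, 25 (1-based) — 9 in total.

9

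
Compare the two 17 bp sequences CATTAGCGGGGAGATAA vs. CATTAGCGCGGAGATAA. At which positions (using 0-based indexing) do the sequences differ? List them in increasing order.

Differences at position 8 (G→C).

8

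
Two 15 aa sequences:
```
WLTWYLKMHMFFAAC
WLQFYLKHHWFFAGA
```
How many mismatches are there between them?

The sequences differ at residues 3, 4, 8, 10, 14, 15 (1-based) — 6 in total.

6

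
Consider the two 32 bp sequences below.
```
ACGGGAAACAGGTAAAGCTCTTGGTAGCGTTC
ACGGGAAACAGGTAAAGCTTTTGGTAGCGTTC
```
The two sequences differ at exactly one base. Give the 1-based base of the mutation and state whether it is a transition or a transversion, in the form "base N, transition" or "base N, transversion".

Base 20 changes C→T. C is a pyrimidine and T is a pyrimidine, so this is a transition.

base 20, transition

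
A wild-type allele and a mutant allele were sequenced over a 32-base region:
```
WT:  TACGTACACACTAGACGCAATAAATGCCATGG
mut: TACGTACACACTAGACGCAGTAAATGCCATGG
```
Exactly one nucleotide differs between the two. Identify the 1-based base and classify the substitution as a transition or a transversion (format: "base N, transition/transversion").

base 20, transition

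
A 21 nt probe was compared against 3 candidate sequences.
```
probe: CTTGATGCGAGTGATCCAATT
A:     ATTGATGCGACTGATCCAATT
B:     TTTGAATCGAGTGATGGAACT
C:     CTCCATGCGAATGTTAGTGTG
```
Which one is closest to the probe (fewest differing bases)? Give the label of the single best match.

Hamming distances to probe — A: 2; B: 6; C: 9.
Smallest is A with 2 mismatches.

A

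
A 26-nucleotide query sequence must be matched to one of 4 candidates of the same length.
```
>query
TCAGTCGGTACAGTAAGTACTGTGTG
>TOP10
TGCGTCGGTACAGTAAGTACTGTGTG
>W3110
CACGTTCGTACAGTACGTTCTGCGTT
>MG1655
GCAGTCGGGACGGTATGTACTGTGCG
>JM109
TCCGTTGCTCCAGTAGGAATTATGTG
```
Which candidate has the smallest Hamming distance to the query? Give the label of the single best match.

Hamming distances to query — TOP10: 2; W3110: 9; MG1655: 5; JM109: 8.
Smallest is TOP10 with 2 mismatches.

TOP10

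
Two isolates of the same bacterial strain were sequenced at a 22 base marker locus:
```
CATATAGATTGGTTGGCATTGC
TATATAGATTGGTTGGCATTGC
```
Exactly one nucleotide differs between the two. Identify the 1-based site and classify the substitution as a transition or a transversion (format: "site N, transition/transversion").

Site 1 changes C→T. C is a pyrimidine and T is a pyrimidine, so this is a transition.

site 1, transition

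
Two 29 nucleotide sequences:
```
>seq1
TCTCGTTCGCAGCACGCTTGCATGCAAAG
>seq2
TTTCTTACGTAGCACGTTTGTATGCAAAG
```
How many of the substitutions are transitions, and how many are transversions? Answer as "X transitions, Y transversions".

Transitions (purine↔purine or pyrimidine↔pyrimidine): 2 C→T, 10 C→T, 17 C→T, 21 C→T.
Transversions (purine↔pyrimidine): 5 G→T, 7 T→A.

4 transitions, 2 transversions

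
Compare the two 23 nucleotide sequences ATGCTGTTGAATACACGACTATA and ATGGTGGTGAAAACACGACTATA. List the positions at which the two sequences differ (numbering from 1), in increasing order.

4, 7, 12

Scanning 1-based: 4: C/G; 7: T/G; 12: T/A.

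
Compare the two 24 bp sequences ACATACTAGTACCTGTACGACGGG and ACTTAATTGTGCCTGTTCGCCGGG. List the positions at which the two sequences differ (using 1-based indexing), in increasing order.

3, 6, 8, 11, 17, 20

Scanning 1-based: 3: A/T; 6: C/A; 8: A/T; 11: A/G; 17: A/T; 20: A/C.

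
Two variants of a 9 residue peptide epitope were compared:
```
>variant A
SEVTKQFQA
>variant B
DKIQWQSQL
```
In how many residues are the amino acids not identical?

7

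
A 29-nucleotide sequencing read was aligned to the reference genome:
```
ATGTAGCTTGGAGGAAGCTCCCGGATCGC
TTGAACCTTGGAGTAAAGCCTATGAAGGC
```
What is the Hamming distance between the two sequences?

Comparing position by position, 12 bases differ: 1 (A/T), 4 (T/A), 6 (G/C), 14 (G/T), 17 (G/A), 18 (C/G), 19 (T/C), 21 (C/T), 22 (C/A), 23 (G/T), 26 (T/A), 27 (C/G).

12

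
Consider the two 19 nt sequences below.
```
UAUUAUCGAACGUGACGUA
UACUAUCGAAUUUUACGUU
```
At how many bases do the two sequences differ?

The sequences differ at bases 3, 11, 12, 14, 19 (1-based) — 5 in total.

5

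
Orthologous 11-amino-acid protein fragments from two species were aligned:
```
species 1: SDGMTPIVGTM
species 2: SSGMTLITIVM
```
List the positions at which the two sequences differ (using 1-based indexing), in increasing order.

2, 6, 8, 9, 10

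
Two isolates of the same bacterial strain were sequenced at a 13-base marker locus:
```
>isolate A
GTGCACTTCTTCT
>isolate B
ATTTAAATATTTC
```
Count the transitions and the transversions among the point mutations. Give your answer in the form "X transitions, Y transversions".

4 transitions, 4 transversions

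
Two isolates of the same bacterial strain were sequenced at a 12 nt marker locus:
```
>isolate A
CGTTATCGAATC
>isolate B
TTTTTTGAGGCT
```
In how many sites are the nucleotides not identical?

9

Comparing position by position, 9 sites differ: 1 (C/T), 2 (G/T), 5 (A/T), 7 (C/G), 8 (G/A), 9 (A/G), 10 (A/G), 11 (T/C), 12 (C/T).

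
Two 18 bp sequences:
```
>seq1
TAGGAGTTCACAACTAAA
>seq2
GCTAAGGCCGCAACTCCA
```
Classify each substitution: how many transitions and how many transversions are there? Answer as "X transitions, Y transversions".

3 transitions, 6 transversions

Mismatches (1-based):
site 1: T→G (pyrimidine→purine, transversion)
site 2: A→C (purine→pyrimidine, transversion)
site 3: G→T (purine→pyrimidine, transversion)
site 4: G→A (purine→purine, transition)
site 7: T→G (pyrimidine→purine, transversion)
site 8: T→C (pyrimidine→pyrimidine, transition)
site 10: A→G (purine→purine, transition)
site 16: A→C (purine→pyrimidine, transversion)
site 17: A→C (purine→pyrimidine, transversion)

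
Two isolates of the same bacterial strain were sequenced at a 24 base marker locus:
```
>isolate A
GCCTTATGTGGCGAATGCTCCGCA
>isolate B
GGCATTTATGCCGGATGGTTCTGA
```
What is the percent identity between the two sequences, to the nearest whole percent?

58%

10 positions differ (2, 4, 6, 8, 11, 14, 18, 20, 22, 23), so 14 of 24 match: 14/24 = 58.33%.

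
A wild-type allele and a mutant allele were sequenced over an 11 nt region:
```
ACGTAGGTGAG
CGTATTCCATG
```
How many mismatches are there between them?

10

The sequences differ at bases 1, 2, 3, 4, 5, 6, 7, 8, 9, 10 (1-based) — 10 in total.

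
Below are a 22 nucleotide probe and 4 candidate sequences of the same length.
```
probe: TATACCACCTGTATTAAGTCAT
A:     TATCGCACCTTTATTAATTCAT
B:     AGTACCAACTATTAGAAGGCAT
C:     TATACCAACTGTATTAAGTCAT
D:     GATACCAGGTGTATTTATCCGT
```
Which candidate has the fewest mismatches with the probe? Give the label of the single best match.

C

A differs at 4 bases; B differs at 8 bases; C differs at 1 base; D differs at 7 bases. The closest is C.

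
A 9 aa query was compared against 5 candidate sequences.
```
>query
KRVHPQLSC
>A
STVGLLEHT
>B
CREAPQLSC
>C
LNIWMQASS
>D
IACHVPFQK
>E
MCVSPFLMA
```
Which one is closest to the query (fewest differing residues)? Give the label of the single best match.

B

A differs at 8 residues; B differs at 3 residues; C differs at 7 residues; D differs at 8 residues; E differs at 6 residues. The closest is B.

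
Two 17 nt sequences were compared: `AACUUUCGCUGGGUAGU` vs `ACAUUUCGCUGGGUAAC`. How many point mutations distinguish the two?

4

Mismatches (1-based): position 2: A→C; position 3: C→A; position 16: G→A; position 17: U→C.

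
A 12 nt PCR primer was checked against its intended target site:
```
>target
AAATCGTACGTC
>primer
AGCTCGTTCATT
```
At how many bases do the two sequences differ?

5

Comparing position by position, 5 bases differ: 2 (A/G), 3 (A/C), 8 (A/T), 10 (G/A), 12 (C/T).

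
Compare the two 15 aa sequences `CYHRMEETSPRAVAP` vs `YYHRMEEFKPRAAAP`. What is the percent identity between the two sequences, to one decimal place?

73.3%

Mismatches at positions 1, 8, 9, 13 (1-based): 4 of 15.
Identical positions: 11/15 = 73.33% → 73.3%.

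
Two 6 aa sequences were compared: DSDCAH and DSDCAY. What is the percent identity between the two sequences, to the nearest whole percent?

83%

1 position differs (6), so 5 of 6 match: 5/6 = 83.33%.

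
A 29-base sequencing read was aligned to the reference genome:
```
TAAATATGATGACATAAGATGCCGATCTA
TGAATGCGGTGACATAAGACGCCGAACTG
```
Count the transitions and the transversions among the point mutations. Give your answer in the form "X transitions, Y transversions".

Transitions (purine↔purine or pyrimidine↔pyrimidine): 2 A→G, 6 A→G, 7 T→C, 9 A→G, 20 T→C, 29 A→G.
Transversions (purine↔pyrimidine): 26 T→A.

6 transitions, 1 transversion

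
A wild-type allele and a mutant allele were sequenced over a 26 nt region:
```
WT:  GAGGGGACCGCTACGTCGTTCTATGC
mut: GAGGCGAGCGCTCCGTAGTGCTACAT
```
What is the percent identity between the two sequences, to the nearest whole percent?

Mismatches at positions 5, 8, 13, 17, 20, 24, 25, 26 (1-based): 8 of 26.
Identical positions: 18/26 = 69.23% → 69%.

69%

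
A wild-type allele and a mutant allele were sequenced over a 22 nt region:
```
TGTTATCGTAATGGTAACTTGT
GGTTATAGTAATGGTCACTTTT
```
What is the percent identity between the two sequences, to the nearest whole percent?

82%

Mismatches at positions 1, 7, 16, 21 (1-based): 4 of 22.
Identical positions: 18/22 = 81.82% → 82%.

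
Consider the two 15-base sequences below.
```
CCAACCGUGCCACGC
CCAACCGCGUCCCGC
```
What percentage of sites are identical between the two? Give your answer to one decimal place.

80.0%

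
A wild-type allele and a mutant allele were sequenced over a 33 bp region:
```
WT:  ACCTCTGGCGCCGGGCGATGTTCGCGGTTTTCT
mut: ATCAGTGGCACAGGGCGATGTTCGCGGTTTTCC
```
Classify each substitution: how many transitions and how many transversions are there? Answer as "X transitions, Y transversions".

3 transitions, 3 transversions

Mismatches (1-based):
position 2: C→T (pyrimidine→pyrimidine, transition)
position 4: T→A (pyrimidine→purine, transversion)
position 5: C→G (pyrimidine→purine, transversion)
position 10: G→A (purine→purine, transition)
position 12: C→A (pyrimidine→purine, transversion)
position 33: T→C (pyrimidine→pyrimidine, transition)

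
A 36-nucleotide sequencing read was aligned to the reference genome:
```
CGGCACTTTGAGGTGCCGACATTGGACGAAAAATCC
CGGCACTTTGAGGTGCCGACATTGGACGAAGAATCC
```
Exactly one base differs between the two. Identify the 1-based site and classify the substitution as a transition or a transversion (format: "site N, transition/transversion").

site 31, transition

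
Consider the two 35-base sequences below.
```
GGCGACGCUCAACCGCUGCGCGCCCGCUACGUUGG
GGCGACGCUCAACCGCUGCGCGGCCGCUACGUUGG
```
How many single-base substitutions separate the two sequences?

1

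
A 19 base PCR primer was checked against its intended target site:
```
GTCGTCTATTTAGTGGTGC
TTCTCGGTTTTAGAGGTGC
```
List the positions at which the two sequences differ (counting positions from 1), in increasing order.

1, 4, 5, 6, 7, 8, 14

Differences at position 1 (G→T), position 4 (G→T), position 5 (T→C), position 6 (C→G), position 7 (T→G), position 8 (A→T), position 14 (T→A).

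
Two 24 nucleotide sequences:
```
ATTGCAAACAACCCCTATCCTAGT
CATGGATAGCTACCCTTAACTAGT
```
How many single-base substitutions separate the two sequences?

The sequences differ at sites 1, 2, 5, 7, 9, 10, 11, 12, 17, 18, 19 (1-based) — 11 in total.

11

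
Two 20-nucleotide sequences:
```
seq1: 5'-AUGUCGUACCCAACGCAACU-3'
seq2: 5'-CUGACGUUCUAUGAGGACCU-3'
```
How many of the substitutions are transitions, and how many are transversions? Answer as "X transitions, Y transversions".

2 transitions, 8 transversions

Transitions (purine↔purine or pyrimidine↔pyrimidine): 10 C→U, 13 A→G.
Transversions (purine↔pyrimidine): 1 A→C, 4 U→A, 8 A→U, 11 C→A, 12 A→U, 14 C→A, 16 C→G, 18 A→C.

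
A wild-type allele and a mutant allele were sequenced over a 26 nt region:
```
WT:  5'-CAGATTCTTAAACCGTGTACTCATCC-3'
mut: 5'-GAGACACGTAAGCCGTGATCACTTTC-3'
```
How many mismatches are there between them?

10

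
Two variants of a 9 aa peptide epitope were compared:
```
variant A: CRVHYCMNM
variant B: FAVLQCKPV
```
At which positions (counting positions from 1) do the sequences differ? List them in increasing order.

1, 2, 4, 5, 7, 8, 9

Differences at position 1 (C→F), position 2 (R→A), position 4 (H→L), position 5 (Y→Q), position 7 (M→K), position 8 (N→P), position 9 (M→V).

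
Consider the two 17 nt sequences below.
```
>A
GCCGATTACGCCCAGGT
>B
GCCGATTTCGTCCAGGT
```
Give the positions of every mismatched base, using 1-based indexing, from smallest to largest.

8, 11

Differences at position 8 (A→T), position 11 (C→T).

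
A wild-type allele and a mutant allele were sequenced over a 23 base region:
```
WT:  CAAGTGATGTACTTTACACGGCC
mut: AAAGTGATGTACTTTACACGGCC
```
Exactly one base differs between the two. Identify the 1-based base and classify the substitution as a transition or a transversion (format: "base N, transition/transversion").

base 1, transversion

The sequences differ only at base 1: C→A (pyrimidine→purine), a transversion.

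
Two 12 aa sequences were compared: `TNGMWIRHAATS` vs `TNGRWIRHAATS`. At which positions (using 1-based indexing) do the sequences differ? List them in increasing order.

Differences at position 4 (M→R).

4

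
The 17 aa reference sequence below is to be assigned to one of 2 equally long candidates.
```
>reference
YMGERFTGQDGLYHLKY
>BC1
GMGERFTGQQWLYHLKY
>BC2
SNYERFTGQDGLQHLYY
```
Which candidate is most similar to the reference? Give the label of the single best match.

BC1

Hamming distances to reference — BC1: 3; BC2: 5.
Smallest is BC1 with 3 mismatches.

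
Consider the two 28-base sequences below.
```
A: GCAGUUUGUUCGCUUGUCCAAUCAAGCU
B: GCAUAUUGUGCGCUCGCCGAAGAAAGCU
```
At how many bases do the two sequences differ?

8

The sequences differ at bases 4, 5, 10, 15, 17, 19, 22, 23 (1-based) — 8 in total.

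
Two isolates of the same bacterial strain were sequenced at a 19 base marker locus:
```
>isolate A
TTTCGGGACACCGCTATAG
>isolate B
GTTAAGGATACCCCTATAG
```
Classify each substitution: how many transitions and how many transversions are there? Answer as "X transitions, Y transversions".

Transitions (purine↔purine or pyrimidine↔pyrimidine): 5 G→A, 9 C→T.
Transversions (purine↔pyrimidine): 1 T→G, 4 C→A, 13 G→C.

2 transitions, 3 transversions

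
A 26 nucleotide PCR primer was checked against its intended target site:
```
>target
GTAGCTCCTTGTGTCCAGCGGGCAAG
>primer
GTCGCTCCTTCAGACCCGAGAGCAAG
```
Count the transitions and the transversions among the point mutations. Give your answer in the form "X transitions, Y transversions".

Mismatches (1-based):
base 3: A→C (purine→pyrimidine, transversion)
base 11: G→C (purine→pyrimidine, transversion)
base 12: T→A (pyrimidine→purine, transversion)
base 14: T→A (pyrimidine→purine, transversion)
base 17: A→C (purine→pyrimidine, transversion)
base 19: C→A (pyrimidine→purine, transversion)
base 21: G→A (purine→purine, transition)

1 transition, 6 transversions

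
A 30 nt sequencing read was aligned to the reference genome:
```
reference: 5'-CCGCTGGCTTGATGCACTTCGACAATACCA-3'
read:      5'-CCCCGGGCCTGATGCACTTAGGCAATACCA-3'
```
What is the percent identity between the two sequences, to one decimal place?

83.3%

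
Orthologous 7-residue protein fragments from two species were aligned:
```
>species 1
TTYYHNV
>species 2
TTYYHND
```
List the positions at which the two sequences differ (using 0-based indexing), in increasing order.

6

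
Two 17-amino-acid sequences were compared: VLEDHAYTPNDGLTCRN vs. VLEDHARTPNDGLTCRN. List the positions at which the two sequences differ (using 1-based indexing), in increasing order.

7

Scanning 1-based: 7: Y/R.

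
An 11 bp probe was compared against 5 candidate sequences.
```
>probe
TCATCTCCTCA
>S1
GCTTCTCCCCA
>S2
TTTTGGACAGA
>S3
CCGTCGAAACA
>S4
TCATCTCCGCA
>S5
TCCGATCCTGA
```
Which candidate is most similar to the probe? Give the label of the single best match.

S4

S1 differs at 3 bases; S2 differs at 7 bases; S3 differs at 6 bases; S4 differs at 1 base; S5 differs at 4 bases. The closest is S4.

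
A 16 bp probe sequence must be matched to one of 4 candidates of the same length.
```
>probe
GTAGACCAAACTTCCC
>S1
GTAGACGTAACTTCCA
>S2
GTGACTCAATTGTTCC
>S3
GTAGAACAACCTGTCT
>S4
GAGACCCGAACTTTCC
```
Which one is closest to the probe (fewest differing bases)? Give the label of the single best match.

S1 differs at 3 bases; S2 differs at 8 bases; S3 differs at 5 bases; S4 differs at 6 bases. The closest is S1.

S1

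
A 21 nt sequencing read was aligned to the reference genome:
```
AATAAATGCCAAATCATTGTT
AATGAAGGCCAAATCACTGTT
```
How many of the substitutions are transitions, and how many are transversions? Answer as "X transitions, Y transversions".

2 transitions, 1 transversion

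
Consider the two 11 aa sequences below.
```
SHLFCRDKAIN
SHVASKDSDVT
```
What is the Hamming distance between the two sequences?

Comparing position by position, 8 residues differ: 3 (L/V), 4 (F/A), 5 (C/S), 6 (R/K), 8 (K/S), 9 (A/D), 10 (I/V), 11 (N/T).

8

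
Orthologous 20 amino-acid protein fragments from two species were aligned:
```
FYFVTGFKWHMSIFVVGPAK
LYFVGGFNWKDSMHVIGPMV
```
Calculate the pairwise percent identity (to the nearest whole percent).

Mismatches at positions 1, 5, 8, 10, 11, 13, 14, 16, 19, 20 (1-based): 10 of 20.
Identical positions: 10/20 = 50% → 50%.

50%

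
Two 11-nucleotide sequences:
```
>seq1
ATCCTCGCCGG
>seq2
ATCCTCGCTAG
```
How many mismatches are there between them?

2

Comparing position by position, 2 sites differ: 9 (C/T), 10 (G/A).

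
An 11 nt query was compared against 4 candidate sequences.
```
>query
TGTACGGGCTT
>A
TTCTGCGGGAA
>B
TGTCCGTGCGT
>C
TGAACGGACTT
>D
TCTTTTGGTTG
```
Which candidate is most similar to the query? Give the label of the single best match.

Hamming distances to query — A: 8; B: 3; C: 2; D: 6.
Smallest is C with 2 mismatches.

C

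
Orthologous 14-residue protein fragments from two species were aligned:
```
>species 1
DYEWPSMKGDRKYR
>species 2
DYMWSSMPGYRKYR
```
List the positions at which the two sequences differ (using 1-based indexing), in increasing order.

3, 5, 8, 10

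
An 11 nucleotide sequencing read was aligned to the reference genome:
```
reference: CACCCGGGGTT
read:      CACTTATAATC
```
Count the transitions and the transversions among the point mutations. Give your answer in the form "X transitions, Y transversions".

6 transitions, 1 transversion

Transitions (purine↔purine or pyrimidine↔pyrimidine): 4 C→T, 5 C→T, 6 G→A, 8 G→A, 9 G→A, 11 T→C.
Transversions (purine↔pyrimidine): 7 G→T.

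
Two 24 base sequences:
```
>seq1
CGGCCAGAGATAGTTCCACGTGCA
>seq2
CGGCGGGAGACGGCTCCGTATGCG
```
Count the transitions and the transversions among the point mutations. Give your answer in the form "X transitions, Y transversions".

8 transitions, 1 transversion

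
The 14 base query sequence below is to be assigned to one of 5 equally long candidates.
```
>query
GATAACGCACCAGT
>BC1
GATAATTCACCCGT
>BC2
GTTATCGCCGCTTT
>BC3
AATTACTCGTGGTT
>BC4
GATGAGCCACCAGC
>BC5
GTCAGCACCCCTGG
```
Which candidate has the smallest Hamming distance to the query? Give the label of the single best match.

BC1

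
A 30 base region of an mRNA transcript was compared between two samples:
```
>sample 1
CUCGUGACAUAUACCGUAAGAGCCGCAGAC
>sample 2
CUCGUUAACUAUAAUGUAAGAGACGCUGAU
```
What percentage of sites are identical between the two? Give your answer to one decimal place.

8 positions differ (6, 8, 9, 14, 15, 23, 27, 30), so 22 of 30 match: 22/30 = 73.33%.

73.3%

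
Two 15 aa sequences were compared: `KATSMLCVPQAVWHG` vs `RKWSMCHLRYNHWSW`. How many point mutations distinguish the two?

12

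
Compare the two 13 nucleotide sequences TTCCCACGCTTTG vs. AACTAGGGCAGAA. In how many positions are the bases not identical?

10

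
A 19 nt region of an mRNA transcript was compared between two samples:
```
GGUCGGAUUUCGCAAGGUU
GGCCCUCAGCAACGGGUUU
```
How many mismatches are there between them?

Comparing position by position, 12 bases differ: 3 (U/C), 5 (G/C), 6 (G/U), 7 (A/C), 8 (U/A), 9 (U/G), 10 (U/C), 11 (C/A), 12 (G/A), 14 (A/G), 15 (A/G), 17 (G/U).

12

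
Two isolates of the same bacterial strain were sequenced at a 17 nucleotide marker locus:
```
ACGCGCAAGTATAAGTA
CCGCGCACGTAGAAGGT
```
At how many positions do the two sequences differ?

5

Mismatches (1-based): position 1: A→C; position 8: A→C; position 12: T→G; position 16: T→G; position 17: A→T.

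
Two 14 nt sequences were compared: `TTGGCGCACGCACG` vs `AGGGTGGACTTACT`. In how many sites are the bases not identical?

7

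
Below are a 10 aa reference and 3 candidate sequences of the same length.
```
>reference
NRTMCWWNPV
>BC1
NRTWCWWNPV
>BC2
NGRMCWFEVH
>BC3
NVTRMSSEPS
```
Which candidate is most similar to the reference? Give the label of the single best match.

Hamming distances to reference — BC1: 1; BC2: 6; BC3: 7.
Smallest is BC1 with 1 mismatch.

BC1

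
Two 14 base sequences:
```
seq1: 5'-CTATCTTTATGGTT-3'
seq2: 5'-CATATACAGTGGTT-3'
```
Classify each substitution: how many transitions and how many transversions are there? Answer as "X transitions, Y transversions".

3 transitions, 5 transversions

Mismatches (1-based):
base 2: T→A (pyrimidine→purine, transversion)
base 3: A→T (purine→pyrimidine, transversion)
base 4: T→A (pyrimidine→purine, transversion)
base 5: C→T (pyrimidine→pyrimidine, transition)
base 6: T→A (pyrimidine→purine, transversion)
base 7: T→C (pyrimidine→pyrimidine, transition)
base 8: T→A (pyrimidine→purine, transversion)
base 9: A→G (purine→purine, transition)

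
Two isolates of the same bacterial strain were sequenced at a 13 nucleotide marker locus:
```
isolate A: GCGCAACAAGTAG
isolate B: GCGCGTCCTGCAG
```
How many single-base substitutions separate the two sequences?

5

The sequences differ at sites 5, 6, 8, 9, 11 (1-based) — 5 in total.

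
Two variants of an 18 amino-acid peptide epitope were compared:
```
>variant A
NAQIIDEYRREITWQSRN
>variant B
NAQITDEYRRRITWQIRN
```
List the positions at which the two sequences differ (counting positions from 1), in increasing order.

5, 11, 16

Differences at position 5 (I→T), position 11 (E→R), position 16 (S→I).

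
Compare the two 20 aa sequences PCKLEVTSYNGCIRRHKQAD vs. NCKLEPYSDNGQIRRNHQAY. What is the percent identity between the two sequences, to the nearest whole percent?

60%

8 positions differ (1, 6, 7, 9, 12, 16, 17, 20), so 12 of 20 match: 12/20 = 60%.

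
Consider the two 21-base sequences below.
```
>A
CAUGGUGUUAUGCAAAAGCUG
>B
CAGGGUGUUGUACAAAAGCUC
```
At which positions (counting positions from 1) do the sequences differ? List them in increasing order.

3, 10, 12, 21

Scanning 1-based: 3: U/G; 10: A/G; 12: G/A; 21: G/C.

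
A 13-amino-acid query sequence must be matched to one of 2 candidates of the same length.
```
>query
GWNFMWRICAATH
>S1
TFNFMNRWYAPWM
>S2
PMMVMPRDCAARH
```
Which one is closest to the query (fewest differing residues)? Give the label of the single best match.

S2

Hamming distances to query — S1: 8; S2: 7.
Smallest is S2 with 7 mismatches.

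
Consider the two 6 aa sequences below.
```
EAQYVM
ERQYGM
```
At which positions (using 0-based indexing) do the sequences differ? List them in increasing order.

1, 4

Scanning 0-based: 1: A/R; 4: V/G.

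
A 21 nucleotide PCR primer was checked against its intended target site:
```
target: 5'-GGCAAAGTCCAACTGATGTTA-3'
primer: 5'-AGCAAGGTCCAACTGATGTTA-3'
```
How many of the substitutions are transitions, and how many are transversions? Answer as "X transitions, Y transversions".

Transitions (purine↔purine or pyrimidine↔pyrimidine): 1 G→A, 6 A→G.
Transversions (purine↔pyrimidine): none.

2 transitions, 0 transversions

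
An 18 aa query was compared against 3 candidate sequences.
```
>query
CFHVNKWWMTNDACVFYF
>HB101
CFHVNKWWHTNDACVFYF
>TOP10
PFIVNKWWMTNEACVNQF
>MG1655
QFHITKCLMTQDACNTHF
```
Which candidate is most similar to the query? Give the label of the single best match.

HB101

Hamming distances to query — HB101: 1; TOP10: 5; MG1655: 9.
Smallest is HB101 with 1 mismatch.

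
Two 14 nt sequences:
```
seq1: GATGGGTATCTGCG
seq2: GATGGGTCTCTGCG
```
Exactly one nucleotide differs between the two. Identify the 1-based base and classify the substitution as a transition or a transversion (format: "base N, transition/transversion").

The sequences differ only at base 8: A→C (purine→pyrimidine), a transversion.

base 8, transversion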